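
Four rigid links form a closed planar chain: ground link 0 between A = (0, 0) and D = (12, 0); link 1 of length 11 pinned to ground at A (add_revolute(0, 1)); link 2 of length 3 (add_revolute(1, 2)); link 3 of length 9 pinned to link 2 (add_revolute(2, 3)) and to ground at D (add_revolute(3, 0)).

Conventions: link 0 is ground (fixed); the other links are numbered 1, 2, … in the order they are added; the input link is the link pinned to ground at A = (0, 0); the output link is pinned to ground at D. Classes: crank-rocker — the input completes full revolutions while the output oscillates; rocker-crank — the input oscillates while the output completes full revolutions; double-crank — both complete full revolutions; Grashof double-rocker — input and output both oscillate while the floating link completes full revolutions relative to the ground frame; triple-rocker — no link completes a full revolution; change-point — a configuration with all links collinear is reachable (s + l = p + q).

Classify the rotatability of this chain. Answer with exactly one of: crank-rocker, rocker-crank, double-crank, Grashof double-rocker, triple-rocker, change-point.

lengths: ground=12, input=11, coupler=3, output=9
sorted: s=3 (shortest), l=12 (longest), p+q=20
s + l = 15 vs p + q = 20
s + l < p + q (Grashof) with shortest = coupler link → Grashof double-rocker

Grashof double-rocker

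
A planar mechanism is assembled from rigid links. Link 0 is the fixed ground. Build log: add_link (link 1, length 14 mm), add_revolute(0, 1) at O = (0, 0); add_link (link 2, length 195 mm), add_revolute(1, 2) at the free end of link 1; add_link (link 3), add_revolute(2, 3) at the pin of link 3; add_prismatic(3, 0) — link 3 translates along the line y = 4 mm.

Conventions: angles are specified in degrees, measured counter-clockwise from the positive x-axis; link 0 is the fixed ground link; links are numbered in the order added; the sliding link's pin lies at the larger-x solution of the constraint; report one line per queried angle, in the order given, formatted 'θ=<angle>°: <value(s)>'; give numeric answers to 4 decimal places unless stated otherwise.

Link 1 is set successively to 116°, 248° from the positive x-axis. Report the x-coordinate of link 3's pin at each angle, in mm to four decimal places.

geometry: r = 14 mm, L = 195 mm, e = 4 mm
θ=116°: crank pin P = (r cos θ, r sin θ) = (-6.137196, 12.583117)
θ=116°: h = r sin θ − e = 12.583117 − 4 = 8.583117
θ=116°: x = r cos θ + √(L² − h²) = -6.137196 + 194.811011 = 188.673815
θ=248°: crank pin P = (r cos θ, r sin θ) = (-5.244492, -12.980574)
θ=248°: h = r sin θ − e = -12.980574 − 4 = -16.980574
θ=248°: x = r cos θ + √(L² − h²) = -5.244492 + 194.259260 = 189.014768

θ=116°: 188.6738
θ=248°: 189.0148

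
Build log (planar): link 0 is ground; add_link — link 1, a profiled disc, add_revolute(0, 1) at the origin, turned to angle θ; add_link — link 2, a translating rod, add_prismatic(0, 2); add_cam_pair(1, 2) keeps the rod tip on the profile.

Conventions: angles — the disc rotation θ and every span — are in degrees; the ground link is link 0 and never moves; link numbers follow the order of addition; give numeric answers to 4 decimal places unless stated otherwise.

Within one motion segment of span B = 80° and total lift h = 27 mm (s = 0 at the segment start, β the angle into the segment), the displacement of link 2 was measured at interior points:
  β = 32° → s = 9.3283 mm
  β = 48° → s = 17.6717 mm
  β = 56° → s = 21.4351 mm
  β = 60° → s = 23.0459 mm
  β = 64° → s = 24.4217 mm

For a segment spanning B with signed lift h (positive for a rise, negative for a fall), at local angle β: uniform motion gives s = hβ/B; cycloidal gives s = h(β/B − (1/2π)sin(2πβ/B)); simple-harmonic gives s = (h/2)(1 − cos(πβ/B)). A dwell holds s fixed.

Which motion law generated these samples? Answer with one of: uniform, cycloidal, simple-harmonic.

candidates at β/B = r: uniform s = h·r (linear in β); cycloidal s = h·(r − sin(2πr)/(2π)); simple-harmonic s = (h/2)(1 − cos(πr))
β=32°: printed 9.3283 | uniform 10.8000, cycloidal 8.2742, simple-harmonic 9.3283
β=48°: printed 17.6717 | uniform 16.2000, cycloidal 18.7258, simple-harmonic 17.6717
β=56°: printed 21.4351 | uniform 18.9000, cycloidal 22.9869, simple-harmonic 21.4351
β=60°: printed 23.0459 | uniform 20.2500, cycloidal 24.5472, simple-harmonic 23.0459
β=64°: printed 24.4217 | uniform 21.6000, cycloidal 25.6869, simple-harmonic 24.4217
only one law matches every sample → simple-harmonic

simple-harmonic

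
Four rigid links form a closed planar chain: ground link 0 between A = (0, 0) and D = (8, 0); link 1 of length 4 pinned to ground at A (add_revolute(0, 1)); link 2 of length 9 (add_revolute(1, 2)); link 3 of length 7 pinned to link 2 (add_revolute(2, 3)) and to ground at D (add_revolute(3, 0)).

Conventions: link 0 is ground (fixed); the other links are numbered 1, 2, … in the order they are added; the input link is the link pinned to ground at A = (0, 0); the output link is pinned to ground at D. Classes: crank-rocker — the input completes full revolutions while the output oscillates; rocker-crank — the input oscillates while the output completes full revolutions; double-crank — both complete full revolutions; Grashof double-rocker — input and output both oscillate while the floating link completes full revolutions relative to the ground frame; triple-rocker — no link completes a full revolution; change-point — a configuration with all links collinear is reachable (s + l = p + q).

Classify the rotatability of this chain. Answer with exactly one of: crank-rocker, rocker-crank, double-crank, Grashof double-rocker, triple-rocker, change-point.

lengths: ground=8, input=4, coupler=9, output=7
sorted: s=4 (shortest), l=9 (longest), p+q=15
s + l = 13 vs p + q = 15
s + l < p + q (Grashof) with shortest = input link → crank-rocker

crank-rocker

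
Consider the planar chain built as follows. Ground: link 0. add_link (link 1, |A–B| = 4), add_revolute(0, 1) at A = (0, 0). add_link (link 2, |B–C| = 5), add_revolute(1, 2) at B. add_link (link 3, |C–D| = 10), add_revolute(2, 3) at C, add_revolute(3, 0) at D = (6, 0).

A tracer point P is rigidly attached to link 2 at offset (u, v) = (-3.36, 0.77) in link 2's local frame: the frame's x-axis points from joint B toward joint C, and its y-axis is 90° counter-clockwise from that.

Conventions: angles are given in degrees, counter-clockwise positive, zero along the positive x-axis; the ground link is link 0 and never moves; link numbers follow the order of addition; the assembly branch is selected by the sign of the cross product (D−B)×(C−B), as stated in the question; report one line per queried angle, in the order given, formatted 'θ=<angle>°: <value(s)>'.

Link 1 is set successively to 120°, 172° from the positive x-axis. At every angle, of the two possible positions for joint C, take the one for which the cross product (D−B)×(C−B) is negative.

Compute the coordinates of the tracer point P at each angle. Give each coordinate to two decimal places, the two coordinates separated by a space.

A=(0,0), D=(6.00,0)
θ=120°: B = A + 4.00·(cos120°, sin120°) = (-2.0000, 3.4641)
θ=120°: |BD| = 8.7178
θ=120°: circle(B,5.00) ∩ circle(D,10.00): a=0.0574, h=4.9997
θ=120°:   candidates: C₊=(0.0393,8.0293) cross=43.586; C₋=(-3.9340,-1.1467) cross=-43.586
θ=120°:   branch - wants cross < 0 → take C=(-3.9340,-1.1467) (cross=-43.586)
θ=120°: ex = (C−B)/|BC| = (-0.3868,-0.9222); ey = (0.9222,-0.3868)
θ=120°: P = B + -3.36·ex + 0.77·ey = (0.0097,6.2647)
θ=172°: B = A + 4.00·(cos172°, sin172°) = (-3.9611, 0.5567)
θ=172°: |BD| = 9.9766
θ=172°: circle(B,5.00) ∩ circle(D,10.00): a=1.2295, h=4.8465
θ=172°:   candidates: C₊=(-2.4630,5.3270) cross=48.351; C₋=(-3.0039,-4.3508) cross=-48.351
θ=172°:   branch - wants cross < 0 → take C=(-3.0039,-4.3508) (cross=-48.351)
θ=172°: ex = (C−B)/|BC| = (0.1914,-0.9815); ey = (0.9815,0.1914)
θ=172°: P = B + -3.36·ex + 0.77·ey = (-3.8485,4.0020)

θ=120°: 0.01 6.26
θ=172°: -3.85 4.00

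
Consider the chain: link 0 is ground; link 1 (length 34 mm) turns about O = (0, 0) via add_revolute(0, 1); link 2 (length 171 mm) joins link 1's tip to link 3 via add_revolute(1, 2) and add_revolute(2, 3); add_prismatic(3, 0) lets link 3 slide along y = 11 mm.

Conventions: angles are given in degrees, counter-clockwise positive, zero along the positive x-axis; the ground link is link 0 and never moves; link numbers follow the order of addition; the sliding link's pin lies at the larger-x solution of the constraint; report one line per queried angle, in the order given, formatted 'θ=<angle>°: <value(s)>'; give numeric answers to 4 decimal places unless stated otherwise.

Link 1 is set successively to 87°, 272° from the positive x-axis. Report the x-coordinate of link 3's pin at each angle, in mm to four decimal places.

geometry: r = 34 mm, L = 171 mm, e = 11 mm
θ=87°: crank pin P = (r cos θ, r sin θ) = (1.779423, 33.953404)
θ=87°: h = r sin θ − e = 33.953404 − 11 = 22.953404
θ=87°: x = r cos θ + √(L² − h²) = 1.779423 + 169.452475 = 171.231897
θ=272°: crank pin P = (r cos θ, r sin θ) = (1.186583, -33.979288)
θ=272°: h = r sin θ − e = -33.979288 − 11 = -44.979288
θ=272°: x = r cos θ + √(L² − h²) = 1.186583 + 164.978373 = 166.164956

θ=87°: 171.2319
θ=272°: 166.1650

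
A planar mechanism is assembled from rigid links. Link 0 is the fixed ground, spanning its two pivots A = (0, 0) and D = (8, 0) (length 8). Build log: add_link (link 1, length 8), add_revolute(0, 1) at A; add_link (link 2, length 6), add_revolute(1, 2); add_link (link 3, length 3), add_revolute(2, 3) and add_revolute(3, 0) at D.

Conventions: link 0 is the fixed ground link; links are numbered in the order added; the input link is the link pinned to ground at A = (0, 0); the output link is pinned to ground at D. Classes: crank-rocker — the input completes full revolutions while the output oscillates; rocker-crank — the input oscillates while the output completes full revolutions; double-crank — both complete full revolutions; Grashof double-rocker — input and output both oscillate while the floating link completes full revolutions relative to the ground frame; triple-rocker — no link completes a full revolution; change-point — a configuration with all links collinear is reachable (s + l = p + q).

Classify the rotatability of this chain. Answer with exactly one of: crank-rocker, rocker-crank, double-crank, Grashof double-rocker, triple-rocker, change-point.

lengths: ground=8, input=8, coupler=6, output=3
sorted: s=3 (shortest), l=8 (longest), p+q=14
s + l = 11 vs p + q = 14
s + l < p + q (Grashof) with shortest = output link → rocker-crank

rocker-crank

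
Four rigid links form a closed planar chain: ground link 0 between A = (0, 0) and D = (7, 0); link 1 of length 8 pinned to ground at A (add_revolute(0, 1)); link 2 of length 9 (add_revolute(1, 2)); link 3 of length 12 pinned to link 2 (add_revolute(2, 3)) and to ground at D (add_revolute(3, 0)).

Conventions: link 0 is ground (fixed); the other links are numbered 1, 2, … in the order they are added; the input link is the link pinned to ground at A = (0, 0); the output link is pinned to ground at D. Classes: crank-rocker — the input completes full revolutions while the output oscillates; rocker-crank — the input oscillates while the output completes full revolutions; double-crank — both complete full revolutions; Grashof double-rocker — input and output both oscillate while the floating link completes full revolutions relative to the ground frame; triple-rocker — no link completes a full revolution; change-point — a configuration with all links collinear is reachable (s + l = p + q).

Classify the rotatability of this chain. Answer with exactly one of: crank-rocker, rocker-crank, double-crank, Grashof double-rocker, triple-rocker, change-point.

lengths: ground=7, input=8, coupler=9, output=12
sorted: s=7 (shortest), l=12 (longest), p+q=17
s + l = 19 vs p + q = 17
s + l > p + q → non-Grashof → no link fully rotates → triple-rocker

triple-rocker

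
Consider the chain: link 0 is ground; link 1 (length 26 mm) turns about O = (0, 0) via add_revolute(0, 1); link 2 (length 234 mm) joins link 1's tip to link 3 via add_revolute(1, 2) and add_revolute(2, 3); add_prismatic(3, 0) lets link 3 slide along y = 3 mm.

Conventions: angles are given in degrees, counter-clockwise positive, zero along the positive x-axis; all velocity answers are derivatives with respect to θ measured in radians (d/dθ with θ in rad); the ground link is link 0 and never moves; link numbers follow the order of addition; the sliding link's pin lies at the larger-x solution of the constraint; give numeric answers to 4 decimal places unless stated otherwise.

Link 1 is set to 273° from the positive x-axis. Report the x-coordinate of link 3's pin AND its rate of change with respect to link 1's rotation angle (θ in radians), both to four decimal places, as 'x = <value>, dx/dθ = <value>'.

geometry: r = 26 mm, L = 234 mm, e = 3 mm
crank pin P = (r cos θ, r sin θ) = (1.360735, -25.964368)
h = r sin θ − e = -25.964368 − 3 = -28.964368
x = r cos θ + √(L² − h²) = 1.360735 + 232.200485 = 233.561220
dx/dθ = −r sin θ − h·r cos θ/√(L² − h²) (θ in radians; h = -28.964368) = 26.134104

x = 233.5612, dx/dθ = 26.1341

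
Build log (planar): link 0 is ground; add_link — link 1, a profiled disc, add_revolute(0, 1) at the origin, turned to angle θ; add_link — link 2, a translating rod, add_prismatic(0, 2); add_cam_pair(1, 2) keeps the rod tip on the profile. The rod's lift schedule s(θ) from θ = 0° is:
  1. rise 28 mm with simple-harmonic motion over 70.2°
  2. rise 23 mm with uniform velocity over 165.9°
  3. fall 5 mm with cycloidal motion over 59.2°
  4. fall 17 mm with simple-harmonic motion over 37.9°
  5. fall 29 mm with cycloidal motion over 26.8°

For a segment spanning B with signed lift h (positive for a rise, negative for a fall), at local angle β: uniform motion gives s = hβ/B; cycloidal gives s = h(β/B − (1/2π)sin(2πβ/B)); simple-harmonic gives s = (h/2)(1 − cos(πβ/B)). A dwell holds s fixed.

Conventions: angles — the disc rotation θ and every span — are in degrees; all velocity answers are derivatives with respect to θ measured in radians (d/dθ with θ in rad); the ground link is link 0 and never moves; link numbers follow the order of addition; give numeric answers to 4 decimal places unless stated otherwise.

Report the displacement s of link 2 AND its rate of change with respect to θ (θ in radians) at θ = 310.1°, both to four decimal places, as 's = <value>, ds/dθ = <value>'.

seg 1 [0°–70.2°] simple-harmonic, h=28: full span → s += 28 → s = 28.0000
seg 2 [70.2°–236.1°] uniform, h=23: full span → s += 23 → s = 51.0000
seg 3 [236.1°–295.3°] cycloidal, h=-5: full span → s += -5 → s = 46.0000
seg 4 [295.3°–333.2°] simple-harmonic, h=-17: θ=310.1° here. β=14.8, B=37.9. -17/2·(1 − cos(π·0.3905)) = -5.6333 → s = 40.3667
velocity in seg [295.3°–333.2°] (simple-harmonic), θ in radians: β = 14.8° = 0.2583 rad, B = 37.9° = 0.6615 rad; ds/dθ = (πh/(2B)) sin(πβ/B) = (π·(-17)/(2·0.6615)) sin(π·0.3905) = -38.004275 mm/rad

s = 40.3667, ds/dθ = -38.0043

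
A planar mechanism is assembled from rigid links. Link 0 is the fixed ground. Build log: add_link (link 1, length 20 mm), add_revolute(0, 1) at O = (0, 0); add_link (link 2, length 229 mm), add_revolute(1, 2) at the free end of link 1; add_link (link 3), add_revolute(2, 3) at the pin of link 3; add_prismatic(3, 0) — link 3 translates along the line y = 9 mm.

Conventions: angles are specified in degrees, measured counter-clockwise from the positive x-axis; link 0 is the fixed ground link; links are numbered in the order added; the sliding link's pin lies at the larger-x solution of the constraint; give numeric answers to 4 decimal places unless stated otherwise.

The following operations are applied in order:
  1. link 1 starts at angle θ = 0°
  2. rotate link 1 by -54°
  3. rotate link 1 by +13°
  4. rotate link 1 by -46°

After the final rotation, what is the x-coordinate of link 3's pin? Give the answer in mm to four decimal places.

geometry: r = 20 mm, L = 229 mm, e = 9 mm; θ starts at 0°
rotate link 1 by -54°: θ ← 0° -54° = -54°
rotate link 1 by +13°: θ ← -54° +13° = -41°
rotate link 1 by -46°: θ ← -41° -46° = -87°
crank pin P = (r cos θ, r sin θ) = (1.046719, -19.972591)
h = r sin θ − e = -19.972591 − 9 = -28.972591
x = r cos θ + √(L² − h²) = 1.046719 + 227.159831 = 228.206550

228.2066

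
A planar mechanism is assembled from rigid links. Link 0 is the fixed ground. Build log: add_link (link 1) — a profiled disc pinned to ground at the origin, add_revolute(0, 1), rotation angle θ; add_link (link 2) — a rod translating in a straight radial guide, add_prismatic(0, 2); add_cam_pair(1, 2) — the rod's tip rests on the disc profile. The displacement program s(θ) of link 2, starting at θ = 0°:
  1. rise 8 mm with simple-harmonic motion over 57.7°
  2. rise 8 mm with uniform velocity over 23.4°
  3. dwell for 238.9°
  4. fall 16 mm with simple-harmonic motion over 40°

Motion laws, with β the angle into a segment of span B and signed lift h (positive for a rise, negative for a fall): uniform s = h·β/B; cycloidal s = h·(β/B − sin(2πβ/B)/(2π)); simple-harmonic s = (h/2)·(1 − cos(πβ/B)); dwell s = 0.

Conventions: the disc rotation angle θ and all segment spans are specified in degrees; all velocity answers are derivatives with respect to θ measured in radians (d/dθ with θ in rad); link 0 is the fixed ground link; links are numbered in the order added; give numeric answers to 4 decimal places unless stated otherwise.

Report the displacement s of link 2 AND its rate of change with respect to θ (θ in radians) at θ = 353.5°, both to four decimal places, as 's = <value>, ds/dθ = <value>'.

seg 1 [0°–57.7°] simple-harmonic, h=8: full span → s += 8 → s = 8.0000
seg 2 [57.7°–81.1°] uniform, h=8: full span → s += 8 → s = 16.0000
seg 3 [81.1°–320°] dwell: s stays 16.0000
seg 4 [320°–360°] simple-harmonic, h=-16: θ=353.5° here. β=33.5, B=40. -16/2·(1 − cos(π·0.8375)) = -14.9800 → s = 1.0200
velocity in seg [320°–360°] (simple-harmonic), θ in radians: β = 33.5° = 0.5847 rad, B = 40° = 0.6981 rad; ds/dθ = (πh/(2B)) sin(πβ/B) = (π·(-16)/(2·0.6981)) sin(π·0.8375) = -17.590365 mm/rad

s = 1.0200, ds/dθ = -17.5904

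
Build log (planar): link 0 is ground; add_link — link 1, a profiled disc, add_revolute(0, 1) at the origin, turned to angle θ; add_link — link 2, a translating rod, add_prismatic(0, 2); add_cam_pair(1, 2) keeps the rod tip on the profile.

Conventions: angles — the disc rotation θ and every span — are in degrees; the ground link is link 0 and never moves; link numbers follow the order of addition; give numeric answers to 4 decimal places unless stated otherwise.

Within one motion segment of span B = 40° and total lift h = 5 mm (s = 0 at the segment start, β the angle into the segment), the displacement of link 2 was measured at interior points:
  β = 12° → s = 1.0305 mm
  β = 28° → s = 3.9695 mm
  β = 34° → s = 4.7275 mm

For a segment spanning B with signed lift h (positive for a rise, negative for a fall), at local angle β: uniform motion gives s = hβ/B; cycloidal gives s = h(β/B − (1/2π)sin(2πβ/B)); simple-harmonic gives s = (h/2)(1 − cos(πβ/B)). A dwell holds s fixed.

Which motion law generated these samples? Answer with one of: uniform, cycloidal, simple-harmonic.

candidates at β/B = r: uniform s = h·r (linear in β); cycloidal s = h·(r − sin(2πr)/(2π)); simple-harmonic s = (h/2)(1 − cos(πr))
β=12°: printed 1.0305 | uniform 1.5000, cycloidal 0.7432, simple-harmonic 1.0305
β=28°: printed 3.9695 | uniform 3.5000, cycloidal 4.2568, simple-harmonic 3.9695
β=34°: printed 4.7275 | uniform 4.2500, cycloidal 4.8938, simple-harmonic 4.7275
only one law matches every sample → simple-harmonic

simple-harmonic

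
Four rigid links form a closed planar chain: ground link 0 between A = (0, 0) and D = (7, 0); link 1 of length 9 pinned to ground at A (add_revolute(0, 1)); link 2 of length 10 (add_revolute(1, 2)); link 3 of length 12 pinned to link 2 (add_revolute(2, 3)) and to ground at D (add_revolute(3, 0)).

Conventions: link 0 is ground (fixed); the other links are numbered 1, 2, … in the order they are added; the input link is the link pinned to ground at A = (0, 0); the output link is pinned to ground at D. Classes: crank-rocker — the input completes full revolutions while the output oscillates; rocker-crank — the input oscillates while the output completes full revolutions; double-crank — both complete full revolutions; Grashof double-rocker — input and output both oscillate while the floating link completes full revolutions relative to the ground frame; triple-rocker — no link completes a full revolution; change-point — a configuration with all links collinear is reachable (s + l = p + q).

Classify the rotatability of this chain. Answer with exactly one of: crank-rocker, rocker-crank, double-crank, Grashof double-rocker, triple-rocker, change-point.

lengths: ground=7, input=9, coupler=10, output=12
sorted: s=7 (shortest), l=12 (longest), p+q=19
s + l = 19 vs p + q = 19
s + l = p + q → change-point (collinear configuration reachable)

change-point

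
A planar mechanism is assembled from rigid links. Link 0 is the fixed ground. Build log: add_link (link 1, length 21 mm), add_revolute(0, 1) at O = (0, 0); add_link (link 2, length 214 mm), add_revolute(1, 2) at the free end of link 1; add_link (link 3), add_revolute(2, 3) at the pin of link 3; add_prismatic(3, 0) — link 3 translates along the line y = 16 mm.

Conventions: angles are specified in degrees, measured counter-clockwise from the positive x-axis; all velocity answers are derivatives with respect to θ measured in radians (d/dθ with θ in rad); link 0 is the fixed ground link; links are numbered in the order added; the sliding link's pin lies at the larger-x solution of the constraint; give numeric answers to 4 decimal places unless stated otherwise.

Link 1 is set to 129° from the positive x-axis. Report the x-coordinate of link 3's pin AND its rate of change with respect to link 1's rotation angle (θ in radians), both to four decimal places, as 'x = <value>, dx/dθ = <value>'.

geometry: r = 21 mm, L = 214 mm, e = 16 mm
crank pin P = (r cos θ, r sin θ) = (-13.215728, 16.320065)
h = r sin θ − e = 16.320065 − 16 = 0.320065
x = r cos θ + √(L² − h²) = -13.215728 + 213.999761 = 200.784032
dx/dθ = −r sin θ − h·r cos θ/√(L² − h²) (θ in radians; h = 0.320065) = -16.300299

x = 200.7840, dx/dθ = -16.3003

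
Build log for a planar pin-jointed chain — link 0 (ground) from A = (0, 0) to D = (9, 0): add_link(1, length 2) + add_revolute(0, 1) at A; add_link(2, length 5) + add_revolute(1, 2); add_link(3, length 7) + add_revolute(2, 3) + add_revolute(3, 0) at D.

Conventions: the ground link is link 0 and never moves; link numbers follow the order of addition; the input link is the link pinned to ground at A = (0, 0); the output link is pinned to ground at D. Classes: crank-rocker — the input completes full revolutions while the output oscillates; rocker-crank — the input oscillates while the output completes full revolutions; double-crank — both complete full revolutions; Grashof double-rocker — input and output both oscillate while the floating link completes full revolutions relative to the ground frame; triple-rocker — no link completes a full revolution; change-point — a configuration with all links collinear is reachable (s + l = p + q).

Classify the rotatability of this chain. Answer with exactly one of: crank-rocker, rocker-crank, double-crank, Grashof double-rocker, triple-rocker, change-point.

lengths: ground=9, input=2, coupler=5, output=7
sorted: s=2 (shortest), l=9 (longest), p+q=12
s + l = 11 vs p + q = 12
s + l < p + q (Grashof) with shortest = input link → crank-rocker

crank-rocker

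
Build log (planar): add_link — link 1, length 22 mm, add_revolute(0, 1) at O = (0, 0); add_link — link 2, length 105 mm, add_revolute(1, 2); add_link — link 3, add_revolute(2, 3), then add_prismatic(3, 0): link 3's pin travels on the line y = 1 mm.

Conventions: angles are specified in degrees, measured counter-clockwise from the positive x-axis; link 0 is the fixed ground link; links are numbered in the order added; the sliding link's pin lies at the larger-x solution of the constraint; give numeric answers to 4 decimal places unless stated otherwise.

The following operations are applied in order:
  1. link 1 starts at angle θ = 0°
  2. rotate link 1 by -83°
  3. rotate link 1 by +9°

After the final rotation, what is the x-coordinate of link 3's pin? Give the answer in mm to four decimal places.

geometry: r = 22 mm, L = 105 mm, e = 1 mm; θ starts at 0°
rotate link 1 by -83°: θ ← 0° -83° = -83°
rotate link 1 by +9°: θ ← -83° +9° = -74°
crank pin P = (r cos θ, r sin θ) = (6.064022, -21.147757)
h = r sin θ − e = -21.147757 − 1 = -22.147757
x = r cos θ + √(L² − h²) = 6.064022 + 102.637600 = 108.701621

108.7016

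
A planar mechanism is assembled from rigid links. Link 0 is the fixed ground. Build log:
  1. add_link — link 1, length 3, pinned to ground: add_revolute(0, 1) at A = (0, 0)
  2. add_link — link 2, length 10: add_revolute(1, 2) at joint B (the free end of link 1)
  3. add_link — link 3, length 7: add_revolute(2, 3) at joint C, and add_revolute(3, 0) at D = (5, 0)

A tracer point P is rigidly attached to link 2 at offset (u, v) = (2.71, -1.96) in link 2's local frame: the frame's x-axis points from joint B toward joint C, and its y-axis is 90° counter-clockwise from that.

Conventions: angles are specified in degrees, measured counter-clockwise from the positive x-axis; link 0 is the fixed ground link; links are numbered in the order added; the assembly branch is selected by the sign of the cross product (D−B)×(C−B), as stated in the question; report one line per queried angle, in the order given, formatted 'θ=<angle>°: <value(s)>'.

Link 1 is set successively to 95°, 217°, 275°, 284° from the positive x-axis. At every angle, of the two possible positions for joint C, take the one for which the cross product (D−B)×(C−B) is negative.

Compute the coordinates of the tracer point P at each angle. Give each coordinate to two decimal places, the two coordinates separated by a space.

A=(0,0), D=(5.00,0)
θ=95°: B = A + 3.00·(cos95°, sin95°) = (-0.2615, 2.9886)
θ=95°: |BD| = 6.0510
θ=95°: circle(B,10.00) ∩ circle(D,7.00): a=7.2397, h=6.8983
θ=95°:   candidates: C₊=(9.4407,5.4112) cross=41.742; C₋=(2.6265,-6.5853) cross=-41.742
θ=95°:   branch - wants cross < 0 → take C=(2.6265,-6.5853) (cross=-41.742)
θ=95°: ex = (C−B)/|BC| = (0.2888,-0.9574); ey = (0.9574,0.2888)
θ=95°: P = B + 2.71·ex + -1.96·ey = (-1.3553,-0.1720)
θ=217°: B = A + 3.00·(cos217°, sin217°) = (-2.3959, -1.8054)
θ=217°: |BD| = 7.6131
θ=217°: circle(B,10.00) ∩ circle(D,7.00): a=7.1560, h=6.9851
θ=217°:   candidates: C₊=(2.8995,6.6774) cross=53.178; C₋=(6.2125,-6.8942) cross=-53.178
θ=217°:   branch - wants cross < 0 → take C=(6.2125,-6.8942) (cross=-53.178)
θ=217°: ex = (C−B)/|BC| = (0.8608,-0.5089); ey = (0.5089,0.8608)
θ=217°: P = B + 2.71·ex + -1.96·ey = (-1.0604,-4.8717)
θ=275°: B = A + 3.00·(cos275°, sin275°) = (0.2615, -2.9886)
θ=275°: |BD| = 5.6023
θ=275°: circle(B,10.00) ∩ circle(D,7.00): a=7.3529, h=6.7776
θ=275°:   candidates: C₊=(2.8651,6.6665) cross=37.970; C₋=(10.0963,-4.7988) cross=-37.970
θ=275°:   branch - wants cross < 0 → take C=(10.0963,-4.7988) (cross=-37.970)
θ=275°: ex = (C−B)/|BC| = (0.9835,-0.1810); ey = (0.1810,0.9835)
θ=275°: P = B + 2.71·ex + -1.96·ey = (2.5719,-5.4068)
θ=284°: B = A + 3.00·(cos284°, sin284°) = (0.7258, -2.9109)
θ=284°: |BD| = 5.1713
θ=284°: circle(B,10.00) ∩ circle(D,7.00): a=7.5167, h=6.5954
θ=284°:   candidates: C₊=(3.2261,6.7715) cross=34.107; C₋=(10.6510,-4.1311) cross=-34.107
θ=284°:   branch - wants cross < 0 → take C=(10.6510,-4.1311) (cross=-34.107)
θ=284°: ex = (C−B)/|BC| = (0.9925,-0.1220); ey = (0.1220,0.9925)
θ=284°: P = B + 2.71·ex + -1.96·ey = (3.1764,-5.1869)

θ=95°: -1.36 -0.17
θ=217°: -1.06 -4.87
θ=275°: 2.57 -5.41
θ=284°: 3.18 -5.19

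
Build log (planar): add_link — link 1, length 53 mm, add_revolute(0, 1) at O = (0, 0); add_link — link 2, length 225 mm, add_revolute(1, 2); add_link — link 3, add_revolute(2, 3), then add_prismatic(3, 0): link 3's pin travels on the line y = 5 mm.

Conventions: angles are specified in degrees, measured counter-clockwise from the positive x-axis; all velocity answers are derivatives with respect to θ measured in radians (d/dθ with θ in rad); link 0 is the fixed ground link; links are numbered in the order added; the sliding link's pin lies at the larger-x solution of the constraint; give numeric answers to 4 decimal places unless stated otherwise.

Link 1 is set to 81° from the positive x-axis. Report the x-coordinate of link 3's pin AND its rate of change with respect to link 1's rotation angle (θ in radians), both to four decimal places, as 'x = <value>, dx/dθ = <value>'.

geometry: r = 53 mm, L = 225 mm, e = 5 mm
crank pin P = (r cos θ, r sin θ) = (8.291027, 52.347482)
h = r sin θ − e = 52.347482 − 5 = 47.347482
x = r cos θ + √(L² − h²) = 8.291027 + 219.961851 = 228.252878
dx/dθ = −r sin θ − h·r cos θ/√(L² − h²) (θ in radians; h = 47.347482) = -54.132152

x = 228.2529, dx/dθ = -54.1322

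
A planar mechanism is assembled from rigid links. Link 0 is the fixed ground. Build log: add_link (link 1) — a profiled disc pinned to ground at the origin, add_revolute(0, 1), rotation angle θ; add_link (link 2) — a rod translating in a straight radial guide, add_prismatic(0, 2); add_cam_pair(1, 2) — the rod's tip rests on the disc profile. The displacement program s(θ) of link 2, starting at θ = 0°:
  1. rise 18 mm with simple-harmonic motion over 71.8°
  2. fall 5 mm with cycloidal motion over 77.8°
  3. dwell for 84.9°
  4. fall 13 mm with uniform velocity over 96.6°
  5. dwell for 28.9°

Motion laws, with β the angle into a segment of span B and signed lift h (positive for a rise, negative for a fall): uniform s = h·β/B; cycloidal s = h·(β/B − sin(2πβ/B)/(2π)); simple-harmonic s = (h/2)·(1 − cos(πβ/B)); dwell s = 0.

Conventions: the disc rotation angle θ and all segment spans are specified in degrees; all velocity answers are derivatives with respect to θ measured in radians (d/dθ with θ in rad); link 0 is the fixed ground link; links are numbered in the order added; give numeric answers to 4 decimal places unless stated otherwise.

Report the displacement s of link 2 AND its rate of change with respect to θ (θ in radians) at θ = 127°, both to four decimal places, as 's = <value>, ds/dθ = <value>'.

seg 1 [0°–71.8°] simple-harmonic, h=18: full span → s += 18 → s = 18.0000
seg 2 [71.8°–149.6°] cycloidal, h=-5: θ=127° here. β=55.2, B=77.8. -5·(0.7095 − sin(2π·0.7095)/(2π)) = -4.3177 → s = 13.6823
velocity in seg [71.8°–149.6°] (cycloidal), θ in radians: β = 55.2° = 0.9634 rad, B = 77.8° = 1.3579 rad; ds/dθ = (h/B)(1 − cos(2πβ/B)) = ((-5)/1.3579)(1 − cos(2π·0.7095)) = -4.608927 mm/rad

s = 13.6823, ds/dθ = -4.6089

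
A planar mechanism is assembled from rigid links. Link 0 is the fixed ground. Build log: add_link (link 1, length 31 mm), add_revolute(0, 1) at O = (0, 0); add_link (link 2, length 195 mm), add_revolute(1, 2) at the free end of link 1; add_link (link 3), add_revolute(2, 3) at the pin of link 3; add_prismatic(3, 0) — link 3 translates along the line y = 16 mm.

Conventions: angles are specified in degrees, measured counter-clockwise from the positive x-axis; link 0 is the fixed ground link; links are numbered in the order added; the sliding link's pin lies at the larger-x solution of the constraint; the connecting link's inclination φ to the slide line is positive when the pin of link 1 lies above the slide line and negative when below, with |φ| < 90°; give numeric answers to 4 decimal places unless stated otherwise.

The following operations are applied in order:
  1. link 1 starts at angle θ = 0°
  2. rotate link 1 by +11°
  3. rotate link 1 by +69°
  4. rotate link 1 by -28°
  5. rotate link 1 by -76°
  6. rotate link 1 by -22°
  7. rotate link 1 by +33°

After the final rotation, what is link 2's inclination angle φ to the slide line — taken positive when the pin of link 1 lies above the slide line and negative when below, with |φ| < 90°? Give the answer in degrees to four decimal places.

geometry: r = 31 mm, L = 195 mm, e = 16 mm; θ starts at 0°
rotate link 1 by +11°: θ ← 0° +11° = 11°
rotate link 1 by +69°: θ ← 11° +69° = 80°
rotate link 1 by -28°: θ ← 80° -28° = 52°
rotate link 1 by -76°: θ ← 52° -76° = -24°
rotate link 1 by -22°: θ ← -24° -22° = -46°
rotate link 1 by +33°: θ ← -46° +33° = -13°
h = r sin θ − e = -6.973483 − 16 = -22.973483
sin φ = h / L = -22.973483 / 195 = -0.11781273
φ = arcsin(-0.11781273) = -6.765886°

-6.7659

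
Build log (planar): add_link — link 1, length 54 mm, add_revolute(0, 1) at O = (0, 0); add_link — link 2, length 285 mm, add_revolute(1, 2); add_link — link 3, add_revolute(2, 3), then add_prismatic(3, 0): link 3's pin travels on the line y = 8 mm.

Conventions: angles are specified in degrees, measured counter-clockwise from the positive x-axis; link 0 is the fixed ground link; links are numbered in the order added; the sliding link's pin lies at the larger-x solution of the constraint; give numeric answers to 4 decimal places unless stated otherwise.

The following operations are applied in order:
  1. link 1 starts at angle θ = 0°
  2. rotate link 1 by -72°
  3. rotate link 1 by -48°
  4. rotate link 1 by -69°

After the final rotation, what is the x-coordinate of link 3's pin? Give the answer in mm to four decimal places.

geometry: r = 54 mm, L = 285 mm, e = 8 mm; θ starts at 0°
rotate link 1 by -72°: θ ← 0° -72° = -72°
rotate link 1 by -48°: θ ← -72° -48° = -120°
rotate link 1 by -69°: θ ← -120° -69° = -189°
crank pin P = (r cos θ, r sin θ) = (-53.335170, 8.447461)
h = r sin θ − e = 8.447461 − 8 = 0.447461
x = r cos θ + √(L² − h²) = -53.335170 + 284.999649 = 231.664478

231.6645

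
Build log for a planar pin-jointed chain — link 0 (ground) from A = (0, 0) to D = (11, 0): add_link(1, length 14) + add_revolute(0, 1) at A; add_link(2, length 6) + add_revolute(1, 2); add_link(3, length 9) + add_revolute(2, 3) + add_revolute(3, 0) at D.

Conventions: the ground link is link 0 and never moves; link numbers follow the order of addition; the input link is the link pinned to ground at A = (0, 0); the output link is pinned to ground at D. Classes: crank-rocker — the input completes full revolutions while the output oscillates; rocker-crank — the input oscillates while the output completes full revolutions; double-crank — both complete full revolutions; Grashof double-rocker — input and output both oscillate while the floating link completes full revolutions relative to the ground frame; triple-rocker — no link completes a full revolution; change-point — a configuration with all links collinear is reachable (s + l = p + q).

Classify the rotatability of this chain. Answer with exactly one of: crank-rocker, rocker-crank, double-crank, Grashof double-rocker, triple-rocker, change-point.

lengths: ground=11, input=14, coupler=6, output=9
sorted: s=6 (shortest), l=14 (longest), p+q=20
s + l = 20 vs p + q = 20
s + l = p + q → change-point (collinear configuration reachable)

change-point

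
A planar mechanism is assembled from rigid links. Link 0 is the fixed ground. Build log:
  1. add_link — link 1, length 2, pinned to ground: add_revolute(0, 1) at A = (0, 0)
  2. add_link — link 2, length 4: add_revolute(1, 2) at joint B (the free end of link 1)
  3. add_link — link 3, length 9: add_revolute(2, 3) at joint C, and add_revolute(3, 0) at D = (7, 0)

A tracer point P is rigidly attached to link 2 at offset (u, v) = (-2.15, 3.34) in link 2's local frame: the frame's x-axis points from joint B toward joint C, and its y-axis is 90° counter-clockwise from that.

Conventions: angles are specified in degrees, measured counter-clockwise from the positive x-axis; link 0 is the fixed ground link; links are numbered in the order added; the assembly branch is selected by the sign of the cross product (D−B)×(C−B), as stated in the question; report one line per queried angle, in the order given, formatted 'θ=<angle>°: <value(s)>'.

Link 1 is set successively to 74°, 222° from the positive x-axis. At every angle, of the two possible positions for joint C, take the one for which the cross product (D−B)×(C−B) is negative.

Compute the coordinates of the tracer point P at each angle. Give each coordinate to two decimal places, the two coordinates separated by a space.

A=(0,0), D=(7.00,0)
θ=74°: B = A + 2.00·(cos74°, sin74°) = (0.5513, 1.9225)
θ=74°: |BD| = 6.7292
θ=74°: circle(B,4.00) ∩ circle(D,9.00): a=-1.4651, h=3.7220
θ=74°:   candidates: C₊=(0.2106,5.9080) cross=25.046; C₋=(-1.9161,-1.2258) cross=-25.046
θ=74°:   branch - wants cross < 0 → take C=(-1.9161,-1.2258) (cross=-25.046)
θ=74°: ex = (C−B)/|BC| = (-0.6169,-0.7871); ey = (0.7871,-0.6169)
θ=74°: P = B + -2.15·ex + 3.34·ey = (4.5064,1.5545)
θ=222°: B = A + 2.00·(cos222°, sin222°) = (-1.4863, -1.3383)
θ=222°: |BD| = 8.5912
θ=222°: circle(B,4.00) ∩ circle(D,9.00): a=0.5126, h=3.9670
θ=222°:   candidates: C₊=(-1.5979,2.6602) cross=34.081; C₋=(-0.3620,-5.1770) cross=-34.081
θ=222°:   branch - wants cross < 0 → take C=(-0.3620,-5.1770) (cross=-34.081)
θ=222°: ex = (C−B)/|BC| = (0.2811,-0.9597); ey = (0.9597,0.2811)
θ=222°: P = B + -2.15·ex + 3.34·ey = (1.1147,1.6639)

θ=74°: 4.51 1.55
θ=222°: 1.11 1.66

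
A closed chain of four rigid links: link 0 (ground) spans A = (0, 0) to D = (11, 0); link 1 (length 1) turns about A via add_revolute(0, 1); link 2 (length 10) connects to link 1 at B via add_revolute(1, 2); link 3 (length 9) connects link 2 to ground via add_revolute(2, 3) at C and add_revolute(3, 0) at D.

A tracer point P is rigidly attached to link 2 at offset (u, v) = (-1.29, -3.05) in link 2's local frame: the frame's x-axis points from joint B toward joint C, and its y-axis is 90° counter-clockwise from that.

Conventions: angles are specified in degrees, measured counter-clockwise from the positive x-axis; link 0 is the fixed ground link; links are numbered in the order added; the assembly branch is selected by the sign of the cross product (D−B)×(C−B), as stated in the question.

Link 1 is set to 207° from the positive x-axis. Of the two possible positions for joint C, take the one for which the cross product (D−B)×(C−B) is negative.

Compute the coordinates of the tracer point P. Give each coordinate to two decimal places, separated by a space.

A=(0,0), D=(11.00,0)
B = A + 1.00·(cos207°, sin207°) = (-0.8910, -0.4540)
|BD| = 11.8997
circle(B,10.00) ∩ circle(D,9.00): a=6.7482, h=7.3798
  candidates: C₊=(5.5707,7.1779) cross=87.818; C₋=(6.1338,-7.5710) cross=-87.818
  branch - wants cross < 0 → take C=(6.1338,-7.5710) (cross=-87.818)
ex = (C−B)/|BC| = (0.7025,-0.7117); ey = (0.7117,0.7025)
P = B + -1.29·ex + -3.05·ey = (-3.9679,-1.6785)

-3.97 -1.68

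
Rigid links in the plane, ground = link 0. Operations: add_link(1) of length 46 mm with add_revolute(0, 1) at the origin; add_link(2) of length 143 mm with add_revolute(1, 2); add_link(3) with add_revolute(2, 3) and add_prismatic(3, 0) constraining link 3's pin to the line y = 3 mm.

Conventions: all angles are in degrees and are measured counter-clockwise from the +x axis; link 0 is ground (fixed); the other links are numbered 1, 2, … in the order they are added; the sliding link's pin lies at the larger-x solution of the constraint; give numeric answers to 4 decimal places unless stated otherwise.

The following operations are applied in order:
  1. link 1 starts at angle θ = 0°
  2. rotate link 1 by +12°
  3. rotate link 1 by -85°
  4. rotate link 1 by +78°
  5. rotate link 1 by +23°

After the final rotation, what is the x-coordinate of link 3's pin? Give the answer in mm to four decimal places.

geometry: r = 46 mm, L = 143 mm, e = 3 mm; θ starts at 0°
rotate link 1 by +12°: θ ← 0° +12° = 12°
rotate link 1 by -85°: θ ← 12° -85° = -73°
rotate link 1 by +78°: θ ← -73° +78° = 5°
rotate link 1 by +23°: θ ← 5° +23° = 28°
crank pin P = (r cos θ, r sin θ) = (40.615589, 21.595692)
h = r sin θ − e = 21.595692 − 3 = 18.595692
x = r cos θ + √(L² − h²) = 40.615589 + 141.785755 = 182.401344

182.4013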